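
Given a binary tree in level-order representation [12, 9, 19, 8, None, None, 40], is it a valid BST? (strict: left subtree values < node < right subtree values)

Level-order array: [12, 9, 19, 8, None, None, 40]
Validate using subtree bounds (lo, hi): at each node, require lo < value < hi,
then recurse left with hi=value and right with lo=value.
Preorder trace (stopping at first violation):
  at node 12 with bounds (-inf, +inf): OK
  at node 9 with bounds (-inf, 12): OK
  at node 8 with bounds (-inf, 9): OK
  at node 19 with bounds (12, +inf): OK
  at node 40 with bounds (19, +inf): OK
No violation found at any node.
Result: Valid BST


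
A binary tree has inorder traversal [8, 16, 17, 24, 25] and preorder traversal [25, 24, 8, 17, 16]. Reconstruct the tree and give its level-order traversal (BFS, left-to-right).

Inorder:  [8, 16, 17, 24, 25]
Preorder: [25, 24, 8, 17, 16]
Algorithm: preorder visits root first, so consume preorder in order;
for each root, split the current inorder slice at that value into
left-subtree inorder and right-subtree inorder, then recurse.
Recursive splits:
  root=25; inorder splits into left=[8, 16, 17, 24], right=[]
  root=24; inorder splits into left=[8, 16, 17], right=[]
  root=8; inorder splits into left=[], right=[16, 17]
  root=17; inorder splits into left=[16], right=[]
  root=16; inorder splits into left=[], right=[]
Reconstructed level-order: [25, 24, 8, 17, 16]


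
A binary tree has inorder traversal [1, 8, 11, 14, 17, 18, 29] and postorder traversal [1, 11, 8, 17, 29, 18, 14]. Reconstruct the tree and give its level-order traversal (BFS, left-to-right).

Inorder:   [1, 8, 11, 14, 17, 18, 29]
Postorder: [1, 11, 8, 17, 29, 18, 14]
Algorithm: postorder visits root last, so walk postorder right-to-left;
each value is the root of the current inorder slice — split it at that
value, recurse on the right subtree first, then the left.
Recursive splits:
  root=14; inorder splits into left=[1, 8, 11], right=[17, 18, 29]
  root=18; inorder splits into left=[17], right=[29]
  root=29; inorder splits into left=[], right=[]
  root=17; inorder splits into left=[], right=[]
  root=8; inorder splits into left=[1], right=[11]
  root=11; inorder splits into left=[], right=[]
  root=1; inorder splits into left=[], right=[]
Reconstructed level-order: [14, 8, 18, 1, 11, 17, 29]


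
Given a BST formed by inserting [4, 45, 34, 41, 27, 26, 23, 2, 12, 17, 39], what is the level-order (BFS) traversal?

Tree insertion order: [4, 45, 34, 41, 27, 26, 23, 2, 12, 17, 39]
Tree (level-order array): [4, 2, 45, None, None, 34, None, 27, 41, 26, None, 39, None, 23, None, None, None, 12, None, None, 17]
BFS from the root, enqueuing left then right child of each popped node:
  queue [4] -> pop 4, enqueue [2, 45], visited so far: [4]
  queue [2, 45] -> pop 2, enqueue [none], visited so far: [4, 2]
  queue [45] -> pop 45, enqueue [34], visited so far: [4, 2, 45]
  queue [34] -> pop 34, enqueue [27, 41], visited so far: [4, 2, 45, 34]
  queue [27, 41] -> pop 27, enqueue [26], visited so far: [4, 2, 45, 34, 27]
  queue [41, 26] -> pop 41, enqueue [39], visited so far: [4, 2, 45, 34, 27, 41]
  queue [26, 39] -> pop 26, enqueue [23], visited so far: [4, 2, 45, 34, 27, 41, 26]
  queue [39, 23] -> pop 39, enqueue [none], visited so far: [4, 2, 45, 34, 27, 41, 26, 39]
  queue [23] -> pop 23, enqueue [12], visited so far: [4, 2, 45, 34, 27, 41, 26, 39, 23]
  queue [12] -> pop 12, enqueue [17], visited so far: [4, 2, 45, 34, 27, 41, 26, 39, 23, 12]
  queue [17] -> pop 17, enqueue [none], visited so far: [4, 2, 45, 34, 27, 41, 26, 39, 23, 12, 17]
Result: [4, 2, 45, 34, 27, 41, 26, 39, 23, 12, 17]


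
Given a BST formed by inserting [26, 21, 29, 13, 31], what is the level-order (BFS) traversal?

Tree insertion order: [26, 21, 29, 13, 31]
Tree (level-order array): [26, 21, 29, 13, None, None, 31]
BFS from the root, enqueuing left then right child of each popped node:
  queue [26] -> pop 26, enqueue [21, 29], visited so far: [26]
  queue [21, 29] -> pop 21, enqueue [13], visited so far: [26, 21]
  queue [29, 13] -> pop 29, enqueue [31], visited so far: [26, 21, 29]
  queue [13, 31] -> pop 13, enqueue [none], visited so far: [26, 21, 29, 13]
  queue [31] -> pop 31, enqueue [none], visited so far: [26, 21, 29, 13, 31]
Result: [26, 21, 29, 13, 31]


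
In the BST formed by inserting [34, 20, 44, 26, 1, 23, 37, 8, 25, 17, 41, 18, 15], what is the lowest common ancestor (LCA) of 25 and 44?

Tree insertion order: [34, 20, 44, 26, 1, 23, 37, 8, 25, 17, 41, 18, 15]
Tree (level-order array): [34, 20, 44, 1, 26, 37, None, None, 8, 23, None, None, 41, None, 17, None, 25, None, None, 15, 18]
In a BST, the LCA of p=25, q=44 is the first node v on the
root-to-leaf path with p <= v <= q (go left if both < v, right if both > v).
Walk from root:
  at 34: 25 <= 34 <= 44, this is the LCA
LCA = 34


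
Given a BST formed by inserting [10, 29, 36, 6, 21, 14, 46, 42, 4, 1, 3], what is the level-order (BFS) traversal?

Tree insertion order: [10, 29, 36, 6, 21, 14, 46, 42, 4, 1, 3]
Tree (level-order array): [10, 6, 29, 4, None, 21, 36, 1, None, 14, None, None, 46, None, 3, None, None, 42]
BFS from the root, enqueuing left then right child of each popped node:
  queue [10] -> pop 10, enqueue [6, 29], visited so far: [10]
  queue [6, 29] -> pop 6, enqueue [4], visited so far: [10, 6]
  queue [29, 4] -> pop 29, enqueue [21, 36], visited so far: [10, 6, 29]
  queue [4, 21, 36] -> pop 4, enqueue [1], visited so far: [10, 6, 29, 4]
  queue [21, 36, 1] -> pop 21, enqueue [14], visited so far: [10, 6, 29, 4, 21]
  queue [36, 1, 14] -> pop 36, enqueue [46], visited so far: [10, 6, 29, 4, 21, 36]
  queue [1, 14, 46] -> pop 1, enqueue [3], visited so far: [10, 6, 29, 4, 21, 36, 1]
  queue [14, 46, 3] -> pop 14, enqueue [none], visited so far: [10, 6, 29, 4, 21, 36, 1, 14]
  queue [46, 3] -> pop 46, enqueue [42], visited so far: [10, 6, 29, 4, 21, 36, 1, 14, 46]
  queue [3, 42] -> pop 3, enqueue [none], visited so far: [10, 6, 29, 4, 21, 36, 1, 14, 46, 3]
  queue [42] -> pop 42, enqueue [none], visited so far: [10, 6, 29, 4, 21, 36, 1, 14, 46, 3, 42]
Result: [10, 6, 29, 4, 21, 36, 1, 14, 46, 3, 42]


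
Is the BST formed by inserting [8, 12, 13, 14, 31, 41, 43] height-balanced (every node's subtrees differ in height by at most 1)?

Tree (level-order array): [8, None, 12, None, 13, None, 14, None, 31, None, 41, None, 43]
Definition: a tree is height-balanced if, at every node, |h(left) - h(right)| <= 1 (empty subtree has height -1).
Bottom-up per-node check:
  node 43: h_left=-1, h_right=-1, diff=0 [OK], height=0
  node 41: h_left=-1, h_right=0, diff=1 [OK], height=1
  node 31: h_left=-1, h_right=1, diff=2 [FAIL (|-1-1|=2 > 1)], height=2
  node 14: h_left=-1, h_right=2, diff=3 [FAIL (|-1-2|=3 > 1)], height=3
  node 13: h_left=-1, h_right=3, diff=4 [FAIL (|-1-3|=4 > 1)], height=4
  node 12: h_left=-1, h_right=4, diff=5 [FAIL (|-1-4|=5 > 1)], height=5
  node 8: h_left=-1, h_right=5, diff=6 [FAIL (|-1-5|=6 > 1)], height=6
Node 31 violates the condition: |-1 - 1| = 2 > 1.
Result: Not balanced


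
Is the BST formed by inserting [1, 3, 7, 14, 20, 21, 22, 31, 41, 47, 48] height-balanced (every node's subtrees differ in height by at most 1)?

Tree (level-order array): [1, None, 3, None, 7, None, 14, None, 20, None, 21, None, 22, None, 31, None, 41, None, 47, None, 48]
Definition: a tree is height-balanced if, at every node, |h(left) - h(right)| <= 1 (empty subtree has height -1).
Bottom-up per-node check:
  node 48: h_left=-1, h_right=-1, diff=0 [OK], height=0
  node 47: h_left=-1, h_right=0, diff=1 [OK], height=1
  node 41: h_left=-1, h_right=1, diff=2 [FAIL (|-1-1|=2 > 1)], height=2
  node 31: h_left=-1, h_right=2, diff=3 [FAIL (|-1-2|=3 > 1)], height=3
  node 22: h_left=-1, h_right=3, diff=4 [FAIL (|-1-3|=4 > 1)], height=4
  node 21: h_left=-1, h_right=4, diff=5 [FAIL (|-1-4|=5 > 1)], height=5
  node 20: h_left=-1, h_right=5, diff=6 [FAIL (|-1-5|=6 > 1)], height=6
  node 14: h_left=-1, h_right=6, diff=7 [FAIL (|-1-6|=7 > 1)], height=7
  node 7: h_left=-1, h_right=7, diff=8 [FAIL (|-1-7|=8 > 1)], height=8
  node 3: h_left=-1, h_right=8, diff=9 [FAIL (|-1-8|=9 > 1)], height=9
  node 1: h_left=-1, h_right=9, diff=10 [FAIL (|-1-9|=10 > 1)], height=10
Node 41 violates the condition: |-1 - 1| = 2 > 1.
Result: Not balanced


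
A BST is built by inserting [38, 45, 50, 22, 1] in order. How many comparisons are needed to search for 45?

Search path for 45: 38 -> 45
Found: True
Comparisons: 2


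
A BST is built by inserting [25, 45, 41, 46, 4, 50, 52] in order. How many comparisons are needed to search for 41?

Search path for 41: 25 -> 45 -> 41
Found: True
Comparisons: 3


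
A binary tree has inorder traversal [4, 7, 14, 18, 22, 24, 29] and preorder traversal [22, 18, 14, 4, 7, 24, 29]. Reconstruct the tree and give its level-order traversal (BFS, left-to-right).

Inorder:  [4, 7, 14, 18, 22, 24, 29]
Preorder: [22, 18, 14, 4, 7, 24, 29]
Algorithm: preorder visits root first, so consume preorder in order;
for each root, split the current inorder slice at that value into
left-subtree inorder and right-subtree inorder, then recurse.
Recursive splits:
  root=22; inorder splits into left=[4, 7, 14, 18], right=[24, 29]
  root=18; inorder splits into left=[4, 7, 14], right=[]
  root=14; inorder splits into left=[4, 7], right=[]
  root=4; inorder splits into left=[], right=[7]
  root=7; inorder splits into left=[], right=[]
  root=24; inorder splits into left=[], right=[29]
  root=29; inorder splits into left=[], right=[]
Reconstructed level-order: [22, 18, 24, 14, 29, 4, 7]


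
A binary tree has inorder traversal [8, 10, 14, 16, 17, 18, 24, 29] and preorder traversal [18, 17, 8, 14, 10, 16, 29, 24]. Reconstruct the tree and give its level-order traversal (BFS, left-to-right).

Inorder:  [8, 10, 14, 16, 17, 18, 24, 29]
Preorder: [18, 17, 8, 14, 10, 16, 29, 24]
Algorithm: preorder visits root first, so consume preorder in order;
for each root, split the current inorder slice at that value into
left-subtree inorder and right-subtree inorder, then recurse.
Recursive splits:
  root=18; inorder splits into left=[8, 10, 14, 16, 17], right=[24, 29]
  root=17; inorder splits into left=[8, 10, 14, 16], right=[]
  root=8; inorder splits into left=[], right=[10, 14, 16]
  root=14; inorder splits into left=[10], right=[16]
  root=10; inorder splits into left=[], right=[]
  root=16; inorder splits into left=[], right=[]
  root=29; inorder splits into left=[24], right=[]
  root=24; inorder splits into left=[], right=[]
Reconstructed level-order: [18, 17, 29, 8, 24, 14, 10, 16]


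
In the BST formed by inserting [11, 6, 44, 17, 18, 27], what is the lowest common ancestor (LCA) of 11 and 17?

Tree insertion order: [11, 6, 44, 17, 18, 27]
Tree (level-order array): [11, 6, 44, None, None, 17, None, None, 18, None, 27]
In a BST, the LCA of p=11, q=17 is the first node v on the
root-to-leaf path with p <= v <= q (go left if both < v, right if both > v).
Walk from root:
  at 11: 11 <= 11 <= 17, this is the LCA
LCA = 11


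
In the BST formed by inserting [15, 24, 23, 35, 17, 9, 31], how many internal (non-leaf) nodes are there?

Tree built from: [15, 24, 23, 35, 17, 9, 31]
Tree (level-order array): [15, 9, 24, None, None, 23, 35, 17, None, 31]
Rule: An internal node has at least one child.
Per-node child counts:
  node 15: 2 child(ren)
  node 9: 0 child(ren)
  node 24: 2 child(ren)
  node 23: 1 child(ren)
  node 17: 0 child(ren)
  node 35: 1 child(ren)
  node 31: 0 child(ren)
Matching nodes: [15, 24, 23, 35]
Count of internal (non-leaf) nodes: 4


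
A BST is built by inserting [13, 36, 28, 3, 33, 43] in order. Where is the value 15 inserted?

Starting tree (level order): [13, 3, 36, None, None, 28, 43, None, 33]
Insertion path: 13 -> 36 -> 28
Result: insert 15 as left child of 28
Final tree (level order): [13, 3, 36, None, None, 28, 43, 15, 33]


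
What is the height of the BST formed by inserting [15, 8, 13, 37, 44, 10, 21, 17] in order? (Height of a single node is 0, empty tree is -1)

Insertion order: [15, 8, 13, 37, 44, 10, 21, 17]
Tree (level-order array): [15, 8, 37, None, 13, 21, 44, 10, None, 17]
Compute height bottom-up (empty subtree = -1):
  height(10) = 1 + max(-1, -1) = 0
  height(13) = 1 + max(0, -1) = 1
  height(8) = 1 + max(-1, 1) = 2
  height(17) = 1 + max(-1, -1) = 0
  height(21) = 1 + max(0, -1) = 1
  height(44) = 1 + max(-1, -1) = 0
  height(37) = 1 + max(1, 0) = 2
  height(15) = 1 + max(2, 2) = 3
Height = 3


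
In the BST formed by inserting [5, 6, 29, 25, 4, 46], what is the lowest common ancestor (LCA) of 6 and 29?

Tree insertion order: [5, 6, 29, 25, 4, 46]
Tree (level-order array): [5, 4, 6, None, None, None, 29, 25, 46]
In a BST, the LCA of p=6, q=29 is the first node v on the
root-to-leaf path with p <= v <= q (go left if both < v, right if both > v).
Walk from root:
  at 5: both 6 and 29 > 5, go right
  at 6: 6 <= 6 <= 29, this is the LCA
LCA = 6


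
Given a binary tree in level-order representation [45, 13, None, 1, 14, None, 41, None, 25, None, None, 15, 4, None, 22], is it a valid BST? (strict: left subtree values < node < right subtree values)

Level-order array: [45, 13, None, 1, 14, None, 41, None, 25, None, None, 15, 4, None, 22]
Validate using subtree bounds (lo, hi): at each node, require lo < value < hi,
then recurse left with hi=value and right with lo=value.
Preorder trace (stopping at first violation):
  at node 45 with bounds (-inf, +inf): OK
  at node 13 with bounds (-inf, 45): OK
  at node 1 with bounds (-inf, 13): OK
  at node 41 with bounds (1, 13): VIOLATION
Node 41 violates its bound: not (1 < 41 < 13).
Result: Not a valid BST


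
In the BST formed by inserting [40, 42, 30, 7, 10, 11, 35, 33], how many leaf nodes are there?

Tree built from: [40, 42, 30, 7, 10, 11, 35, 33]
Tree (level-order array): [40, 30, 42, 7, 35, None, None, None, 10, 33, None, None, 11]
Rule: A leaf has 0 children.
Per-node child counts:
  node 40: 2 child(ren)
  node 30: 2 child(ren)
  node 7: 1 child(ren)
  node 10: 1 child(ren)
  node 11: 0 child(ren)
  node 35: 1 child(ren)
  node 33: 0 child(ren)
  node 42: 0 child(ren)
Matching nodes: [11, 33, 42]
Count of leaf nodes: 3


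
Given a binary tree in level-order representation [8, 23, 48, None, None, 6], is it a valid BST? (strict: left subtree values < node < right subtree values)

Level-order array: [8, 23, 48, None, None, 6]
Validate using subtree bounds (lo, hi): at each node, require lo < value < hi,
then recurse left with hi=value and right with lo=value.
Preorder trace (stopping at first violation):
  at node 8 with bounds (-inf, +inf): OK
  at node 23 with bounds (-inf, 8): VIOLATION
Node 23 violates its bound: not (-inf < 23 < 8).
Result: Not a valid BST


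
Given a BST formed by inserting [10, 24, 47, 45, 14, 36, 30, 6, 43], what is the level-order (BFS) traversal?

Tree insertion order: [10, 24, 47, 45, 14, 36, 30, 6, 43]
Tree (level-order array): [10, 6, 24, None, None, 14, 47, None, None, 45, None, 36, None, 30, 43]
BFS from the root, enqueuing left then right child of each popped node:
  queue [10] -> pop 10, enqueue [6, 24], visited so far: [10]
  queue [6, 24] -> pop 6, enqueue [none], visited so far: [10, 6]
  queue [24] -> pop 24, enqueue [14, 47], visited so far: [10, 6, 24]
  queue [14, 47] -> pop 14, enqueue [none], visited so far: [10, 6, 24, 14]
  queue [47] -> pop 47, enqueue [45], visited so far: [10, 6, 24, 14, 47]
  queue [45] -> pop 45, enqueue [36], visited so far: [10, 6, 24, 14, 47, 45]
  queue [36] -> pop 36, enqueue [30, 43], visited so far: [10, 6, 24, 14, 47, 45, 36]
  queue [30, 43] -> pop 30, enqueue [none], visited so far: [10, 6, 24, 14, 47, 45, 36, 30]
  queue [43] -> pop 43, enqueue [none], visited so far: [10, 6, 24, 14, 47, 45, 36, 30, 43]
Result: [10, 6, 24, 14, 47, 45, 36, 30, 43]


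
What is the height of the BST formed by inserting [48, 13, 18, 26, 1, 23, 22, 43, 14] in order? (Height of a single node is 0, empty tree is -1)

Insertion order: [48, 13, 18, 26, 1, 23, 22, 43, 14]
Tree (level-order array): [48, 13, None, 1, 18, None, None, 14, 26, None, None, 23, 43, 22]
Compute height bottom-up (empty subtree = -1):
  height(1) = 1 + max(-1, -1) = 0
  height(14) = 1 + max(-1, -1) = 0
  height(22) = 1 + max(-1, -1) = 0
  height(23) = 1 + max(0, -1) = 1
  height(43) = 1 + max(-1, -1) = 0
  height(26) = 1 + max(1, 0) = 2
  height(18) = 1 + max(0, 2) = 3
  height(13) = 1 + max(0, 3) = 4
  height(48) = 1 + max(4, -1) = 5
Height = 5


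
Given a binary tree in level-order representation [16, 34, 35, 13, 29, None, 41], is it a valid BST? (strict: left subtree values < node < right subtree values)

Level-order array: [16, 34, 35, 13, 29, None, 41]
Validate using subtree bounds (lo, hi): at each node, require lo < value < hi,
then recurse left with hi=value and right with lo=value.
Preorder trace (stopping at first violation):
  at node 16 with bounds (-inf, +inf): OK
  at node 34 with bounds (-inf, 16): VIOLATION
Node 34 violates its bound: not (-inf < 34 < 16).
Result: Not a valid BST


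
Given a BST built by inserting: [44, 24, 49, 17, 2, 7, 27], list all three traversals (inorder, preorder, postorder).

Tree insertion order: [44, 24, 49, 17, 2, 7, 27]
Tree (level-order array): [44, 24, 49, 17, 27, None, None, 2, None, None, None, None, 7]
Inorder (L, root, R): [2, 7, 17, 24, 27, 44, 49]
Preorder (root, L, R): [44, 24, 17, 2, 7, 27, 49]
Postorder (L, R, root): [7, 2, 17, 27, 24, 49, 44]


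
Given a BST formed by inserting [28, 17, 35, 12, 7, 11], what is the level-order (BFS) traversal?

Tree insertion order: [28, 17, 35, 12, 7, 11]
Tree (level-order array): [28, 17, 35, 12, None, None, None, 7, None, None, 11]
BFS from the root, enqueuing left then right child of each popped node:
  queue [28] -> pop 28, enqueue [17, 35], visited so far: [28]
  queue [17, 35] -> pop 17, enqueue [12], visited so far: [28, 17]
  queue [35, 12] -> pop 35, enqueue [none], visited so far: [28, 17, 35]
  queue [12] -> pop 12, enqueue [7], visited so far: [28, 17, 35, 12]
  queue [7] -> pop 7, enqueue [11], visited so far: [28, 17, 35, 12, 7]
  queue [11] -> pop 11, enqueue [none], visited so far: [28, 17, 35, 12, 7, 11]
Result: [28, 17, 35, 12, 7, 11]


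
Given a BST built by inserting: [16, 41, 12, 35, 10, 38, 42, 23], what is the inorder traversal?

Tree insertion order: [16, 41, 12, 35, 10, 38, 42, 23]
Tree (level-order array): [16, 12, 41, 10, None, 35, 42, None, None, 23, 38]
Inorder traversal: [10, 12, 16, 23, 35, 38, 41, 42]


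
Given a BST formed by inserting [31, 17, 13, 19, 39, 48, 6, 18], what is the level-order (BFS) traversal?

Tree insertion order: [31, 17, 13, 19, 39, 48, 6, 18]
Tree (level-order array): [31, 17, 39, 13, 19, None, 48, 6, None, 18]
BFS from the root, enqueuing left then right child of each popped node:
  queue [31] -> pop 31, enqueue [17, 39], visited so far: [31]
  queue [17, 39] -> pop 17, enqueue [13, 19], visited so far: [31, 17]
  queue [39, 13, 19] -> pop 39, enqueue [48], visited so far: [31, 17, 39]
  queue [13, 19, 48] -> pop 13, enqueue [6], visited so far: [31, 17, 39, 13]
  queue [19, 48, 6] -> pop 19, enqueue [18], visited so far: [31, 17, 39, 13, 19]
  queue [48, 6, 18] -> pop 48, enqueue [none], visited so far: [31, 17, 39, 13, 19, 48]
  queue [6, 18] -> pop 6, enqueue [none], visited so far: [31, 17, 39, 13, 19, 48, 6]
  queue [18] -> pop 18, enqueue [none], visited so far: [31, 17, 39, 13, 19, 48, 6, 18]
Result: [31, 17, 39, 13, 19, 48, 6, 18]


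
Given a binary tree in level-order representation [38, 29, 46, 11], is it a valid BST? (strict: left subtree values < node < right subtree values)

Level-order array: [38, 29, 46, 11]
Validate using subtree bounds (lo, hi): at each node, require lo < value < hi,
then recurse left with hi=value and right with lo=value.
Preorder trace (stopping at first violation):
  at node 38 with bounds (-inf, +inf): OK
  at node 29 with bounds (-inf, 38): OK
  at node 11 with bounds (-inf, 29): OK
  at node 46 with bounds (38, +inf): OK
No violation found at any node.
Result: Valid BST


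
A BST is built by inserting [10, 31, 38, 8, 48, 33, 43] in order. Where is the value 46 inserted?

Starting tree (level order): [10, 8, 31, None, None, None, 38, 33, 48, None, None, 43]
Insertion path: 10 -> 31 -> 38 -> 48 -> 43
Result: insert 46 as right child of 43
Final tree (level order): [10, 8, 31, None, None, None, 38, 33, 48, None, None, 43, None, None, 46]


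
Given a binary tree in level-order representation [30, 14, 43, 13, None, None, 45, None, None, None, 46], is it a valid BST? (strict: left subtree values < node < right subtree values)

Level-order array: [30, 14, 43, 13, None, None, 45, None, None, None, 46]
Validate using subtree bounds (lo, hi): at each node, require lo < value < hi,
then recurse left with hi=value and right with lo=value.
Preorder trace (stopping at first violation):
  at node 30 with bounds (-inf, +inf): OK
  at node 14 with bounds (-inf, 30): OK
  at node 13 with bounds (-inf, 14): OK
  at node 43 with bounds (30, +inf): OK
  at node 45 with bounds (43, +inf): OK
  at node 46 with bounds (45, +inf): OK
No violation found at any node.
Result: Valid BST


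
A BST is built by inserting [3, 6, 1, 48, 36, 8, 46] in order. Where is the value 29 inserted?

Starting tree (level order): [3, 1, 6, None, None, None, 48, 36, None, 8, 46]
Insertion path: 3 -> 6 -> 48 -> 36 -> 8
Result: insert 29 as right child of 8
Final tree (level order): [3, 1, 6, None, None, None, 48, 36, None, 8, 46, None, 29]


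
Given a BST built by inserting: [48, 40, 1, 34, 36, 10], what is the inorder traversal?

Tree insertion order: [48, 40, 1, 34, 36, 10]
Tree (level-order array): [48, 40, None, 1, None, None, 34, 10, 36]
Inorder traversal: [1, 10, 34, 36, 40, 48]


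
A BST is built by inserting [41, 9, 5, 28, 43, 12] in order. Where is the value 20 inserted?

Starting tree (level order): [41, 9, 43, 5, 28, None, None, None, None, 12]
Insertion path: 41 -> 9 -> 28 -> 12
Result: insert 20 as right child of 12
Final tree (level order): [41, 9, 43, 5, 28, None, None, None, None, 12, None, None, 20]


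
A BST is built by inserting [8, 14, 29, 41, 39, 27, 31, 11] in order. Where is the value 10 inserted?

Starting tree (level order): [8, None, 14, 11, 29, None, None, 27, 41, None, None, 39, None, 31]
Insertion path: 8 -> 14 -> 11
Result: insert 10 as left child of 11
Final tree (level order): [8, None, 14, 11, 29, 10, None, 27, 41, None, None, None, None, 39, None, 31]


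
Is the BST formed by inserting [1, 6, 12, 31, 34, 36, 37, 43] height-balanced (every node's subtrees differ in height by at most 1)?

Tree (level-order array): [1, None, 6, None, 12, None, 31, None, 34, None, 36, None, 37, None, 43]
Definition: a tree is height-balanced if, at every node, |h(left) - h(right)| <= 1 (empty subtree has height -1).
Bottom-up per-node check:
  node 43: h_left=-1, h_right=-1, diff=0 [OK], height=0
  node 37: h_left=-1, h_right=0, diff=1 [OK], height=1
  node 36: h_left=-1, h_right=1, diff=2 [FAIL (|-1-1|=2 > 1)], height=2
  node 34: h_left=-1, h_right=2, diff=3 [FAIL (|-1-2|=3 > 1)], height=3
  node 31: h_left=-1, h_right=3, diff=4 [FAIL (|-1-3|=4 > 1)], height=4
  node 12: h_left=-1, h_right=4, diff=5 [FAIL (|-1-4|=5 > 1)], height=5
  node 6: h_left=-1, h_right=5, diff=6 [FAIL (|-1-5|=6 > 1)], height=6
  node 1: h_left=-1, h_right=6, diff=7 [FAIL (|-1-6|=7 > 1)], height=7
Node 36 violates the condition: |-1 - 1| = 2 > 1.
Result: Not balanced


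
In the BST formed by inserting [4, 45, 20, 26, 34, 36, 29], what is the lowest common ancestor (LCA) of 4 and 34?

Tree insertion order: [4, 45, 20, 26, 34, 36, 29]
Tree (level-order array): [4, None, 45, 20, None, None, 26, None, 34, 29, 36]
In a BST, the LCA of p=4, q=34 is the first node v on the
root-to-leaf path with p <= v <= q (go left if both < v, right if both > v).
Walk from root:
  at 4: 4 <= 4 <= 34, this is the LCA
LCA = 4


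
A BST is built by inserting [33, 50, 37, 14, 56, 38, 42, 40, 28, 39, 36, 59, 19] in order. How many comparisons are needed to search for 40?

Search path for 40: 33 -> 50 -> 37 -> 38 -> 42 -> 40
Found: True
Comparisons: 6


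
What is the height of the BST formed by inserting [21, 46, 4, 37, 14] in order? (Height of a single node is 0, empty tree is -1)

Insertion order: [21, 46, 4, 37, 14]
Tree (level-order array): [21, 4, 46, None, 14, 37]
Compute height bottom-up (empty subtree = -1):
  height(14) = 1 + max(-1, -1) = 0
  height(4) = 1 + max(-1, 0) = 1
  height(37) = 1 + max(-1, -1) = 0
  height(46) = 1 + max(0, -1) = 1
  height(21) = 1 + max(1, 1) = 2
Height = 2


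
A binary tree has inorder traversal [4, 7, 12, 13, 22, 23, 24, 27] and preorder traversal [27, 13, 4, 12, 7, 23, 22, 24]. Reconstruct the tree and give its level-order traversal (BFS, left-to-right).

Inorder:  [4, 7, 12, 13, 22, 23, 24, 27]
Preorder: [27, 13, 4, 12, 7, 23, 22, 24]
Algorithm: preorder visits root first, so consume preorder in order;
for each root, split the current inorder slice at that value into
left-subtree inorder and right-subtree inorder, then recurse.
Recursive splits:
  root=27; inorder splits into left=[4, 7, 12, 13, 22, 23, 24], right=[]
  root=13; inorder splits into left=[4, 7, 12], right=[22, 23, 24]
  root=4; inorder splits into left=[], right=[7, 12]
  root=12; inorder splits into left=[7], right=[]
  root=7; inorder splits into left=[], right=[]
  root=23; inorder splits into left=[22], right=[24]
  root=22; inorder splits into left=[], right=[]
  root=24; inorder splits into left=[], right=[]
Reconstructed level-order: [27, 13, 4, 23, 12, 22, 24, 7]


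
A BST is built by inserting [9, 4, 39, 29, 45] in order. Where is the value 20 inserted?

Starting tree (level order): [9, 4, 39, None, None, 29, 45]
Insertion path: 9 -> 39 -> 29
Result: insert 20 as left child of 29
Final tree (level order): [9, 4, 39, None, None, 29, 45, 20]


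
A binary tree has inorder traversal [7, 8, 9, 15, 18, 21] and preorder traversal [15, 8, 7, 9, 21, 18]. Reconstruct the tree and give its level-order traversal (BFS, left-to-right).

Inorder:  [7, 8, 9, 15, 18, 21]
Preorder: [15, 8, 7, 9, 21, 18]
Algorithm: preorder visits root first, so consume preorder in order;
for each root, split the current inorder slice at that value into
left-subtree inorder and right-subtree inorder, then recurse.
Recursive splits:
  root=15; inorder splits into left=[7, 8, 9], right=[18, 21]
  root=8; inorder splits into left=[7], right=[9]
  root=7; inorder splits into left=[], right=[]
  root=9; inorder splits into left=[], right=[]
  root=21; inorder splits into left=[18], right=[]
  root=18; inorder splits into left=[], right=[]
Reconstructed level-order: [15, 8, 21, 7, 9, 18]


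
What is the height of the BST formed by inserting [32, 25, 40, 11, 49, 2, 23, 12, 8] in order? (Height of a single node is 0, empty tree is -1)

Insertion order: [32, 25, 40, 11, 49, 2, 23, 12, 8]
Tree (level-order array): [32, 25, 40, 11, None, None, 49, 2, 23, None, None, None, 8, 12]
Compute height bottom-up (empty subtree = -1):
  height(8) = 1 + max(-1, -1) = 0
  height(2) = 1 + max(-1, 0) = 1
  height(12) = 1 + max(-1, -1) = 0
  height(23) = 1 + max(0, -1) = 1
  height(11) = 1 + max(1, 1) = 2
  height(25) = 1 + max(2, -1) = 3
  height(49) = 1 + max(-1, -1) = 0
  height(40) = 1 + max(-1, 0) = 1
  height(32) = 1 + max(3, 1) = 4
Height = 4


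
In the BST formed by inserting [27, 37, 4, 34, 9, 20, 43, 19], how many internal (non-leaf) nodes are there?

Tree built from: [27, 37, 4, 34, 9, 20, 43, 19]
Tree (level-order array): [27, 4, 37, None, 9, 34, 43, None, 20, None, None, None, None, 19]
Rule: An internal node has at least one child.
Per-node child counts:
  node 27: 2 child(ren)
  node 4: 1 child(ren)
  node 9: 1 child(ren)
  node 20: 1 child(ren)
  node 19: 0 child(ren)
  node 37: 2 child(ren)
  node 34: 0 child(ren)
  node 43: 0 child(ren)
Matching nodes: [27, 4, 9, 20, 37]
Count of internal (non-leaf) nodes: 5


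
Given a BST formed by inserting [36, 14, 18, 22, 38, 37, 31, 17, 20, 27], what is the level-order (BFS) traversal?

Tree insertion order: [36, 14, 18, 22, 38, 37, 31, 17, 20, 27]
Tree (level-order array): [36, 14, 38, None, 18, 37, None, 17, 22, None, None, None, None, 20, 31, None, None, 27]
BFS from the root, enqueuing left then right child of each popped node:
  queue [36] -> pop 36, enqueue [14, 38], visited so far: [36]
  queue [14, 38] -> pop 14, enqueue [18], visited so far: [36, 14]
  queue [38, 18] -> pop 38, enqueue [37], visited so far: [36, 14, 38]
  queue [18, 37] -> pop 18, enqueue [17, 22], visited so far: [36, 14, 38, 18]
  queue [37, 17, 22] -> pop 37, enqueue [none], visited so far: [36, 14, 38, 18, 37]
  queue [17, 22] -> pop 17, enqueue [none], visited so far: [36, 14, 38, 18, 37, 17]
  queue [22] -> pop 22, enqueue [20, 31], visited so far: [36, 14, 38, 18, 37, 17, 22]
  queue [20, 31] -> pop 20, enqueue [none], visited so far: [36, 14, 38, 18, 37, 17, 22, 20]
  queue [31] -> pop 31, enqueue [27], visited so far: [36, 14, 38, 18, 37, 17, 22, 20, 31]
  queue [27] -> pop 27, enqueue [none], visited so far: [36, 14, 38, 18, 37, 17, 22, 20, 31, 27]
Result: [36, 14, 38, 18, 37, 17, 22, 20, 31, 27]


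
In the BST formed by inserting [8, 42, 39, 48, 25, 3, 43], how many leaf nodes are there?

Tree built from: [8, 42, 39, 48, 25, 3, 43]
Tree (level-order array): [8, 3, 42, None, None, 39, 48, 25, None, 43]
Rule: A leaf has 0 children.
Per-node child counts:
  node 8: 2 child(ren)
  node 3: 0 child(ren)
  node 42: 2 child(ren)
  node 39: 1 child(ren)
  node 25: 0 child(ren)
  node 48: 1 child(ren)
  node 43: 0 child(ren)
Matching nodes: [3, 25, 43]
Count of leaf nodes: 3


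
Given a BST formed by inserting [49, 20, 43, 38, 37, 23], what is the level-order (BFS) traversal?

Tree insertion order: [49, 20, 43, 38, 37, 23]
Tree (level-order array): [49, 20, None, None, 43, 38, None, 37, None, 23]
BFS from the root, enqueuing left then right child of each popped node:
  queue [49] -> pop 49, enqueue [20], visited so far: [49]
  queue [20] -> pop 20, enqueue [43], visited so far: [49, 20]
  queue [43] -> pop 43, enqueue [38], visited so far: [49, 20, 43]
  queue [38] -> pop 38, enqueue [37], visited so far: [49, 20, 43, 38]
  queue [37] -> pop 37, enqueue [23], visited so far: [49, 20, 43, 38, 37]
  queue [23] -> pop 23, enqueue [none], visited so far: [49, 20, 43, 38, 37, 23]
Result: [49, 20, 43, 38, 37, 23]


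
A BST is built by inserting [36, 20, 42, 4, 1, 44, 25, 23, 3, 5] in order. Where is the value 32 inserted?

Starting tree (level order): [36, 20, 42, 4, 25, None, 44, 1, 5, 23, None, None, None, None, 3]
Insertion path: 36 -> 20 -> 25
Result: insert 32 as right child of 25
Final tree (level order): [36, 20, 42, 4, 25, None, 44, 1, 5, 23, 32, None, None, None, 3]


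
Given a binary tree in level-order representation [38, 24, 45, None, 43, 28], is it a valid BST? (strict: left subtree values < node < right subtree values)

Level-order array: [38, 24, 45, None, 43, 28]
Validate using subtree bounds (lo, hi): at each node, require lo < value < hi,
then recurse left with hi=value and right with lo=value.
Preorder trace (stopping at first violation):
  at node 38 with bounds (-inf, +inf): OK
  at node 24 with bounds (-inf, 38): OK
  at node 43 with bounds (24, 38): VIOLATION
Node 43 violates its bound: not (24 < 43 < 38).
Result: Not a valid BST


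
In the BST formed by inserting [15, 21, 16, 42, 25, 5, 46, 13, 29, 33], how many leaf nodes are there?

Tree built from: [15, 21, 16, 42, 25, 5, 46, 13, 29, 33]
Tree (level-order array): [15, 5, 21, None, 13, 16, 42, None, None, None, None, 25, 46, None, 29, None, None, None, 33]
Rule: A leaf has 0 children.
Per-node child counts:
  node 15: 2 child(ren)
  node 5: 1 child(ren)
  node 13: 0 child(ren)
  node 21: 2 child(ren)
  node 16: 0 child(ren)
  node 42: 2 child(ren)
  node 25: 1 child(ren)
  node 29: 1 child(ren)
  node 33: 0 child(ren)
  node 46: 0 child(ren)
Matching nodes: [13, 16, 33, 46]
Count of leaf nodes: 4


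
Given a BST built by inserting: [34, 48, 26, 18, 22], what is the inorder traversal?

Tree insertion order: [34, 48, 26, 18, 22]
Tree (level-order array): [34, 26, 48, 18, None, None, None, None, 22]
Inorder traversal: [18, 22, 26, 34, 48]


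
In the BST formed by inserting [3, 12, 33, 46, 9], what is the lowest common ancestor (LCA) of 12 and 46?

Tree insertion order: [3, 12, 33, 46, 9]
Tree (level-order array): [3, None, 12, 9, 33, None, None, None, 46]
In a BST, the LCA of p=12, q=46 is the first node v on the
root-to-leaf path with p <= v <= q (go left if both < v, right if both > v).
Walk from root:
  at 3: both 12 and 46 > 3, go right
  at 12: 12 <= 12 <= 46, this is the LCA
LCA = 12


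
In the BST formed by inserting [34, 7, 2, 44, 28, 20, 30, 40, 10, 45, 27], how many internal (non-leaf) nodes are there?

Tree built from: [34, 7, 2, 44, 28, 20, 30, 40, 10, 45, 27]
Tree (level-order array): [34, 7, 44, 2, 28, 40, 45, None, None, 20, 30, None, None, None, None, 10, 27]
Rule: An internal node has at least one child.
Per-node child counts:
  node 34: 2 child(ren)
  node 7: 2 child(ren)
  node 2: 0 child(ren)
  node 28: 2 child(ren)
  node 20: 2 child(ren)
  node 10: 0 child(ren)
  node 27: 0 child(ren)
  node 30: 0 child(ren)
  node 44: 2 child(ren)
  node 40: 0 child(ren)
  node 45: 0 child(ren)
Matching nodes: [34, 7, 28, 20, 44]
Count of internal (non-leaf) nodes: 5


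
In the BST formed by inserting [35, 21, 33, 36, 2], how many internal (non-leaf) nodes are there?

Tree built from: [35, 21, 33, 36, 2]
Tree (level-order array): [35, 21, 36, 2, 33]
Rule: An internal node has at least one child.
Per-node child counts:
  node 35: 2 child(ren)
  node 21: 2 child(ren)
  node 2: 0 child(ren)
  node 33: 0 child(ren)
  node 36: 0 child(ren)
Matching nodes: [35, 21]
Count of internal (non-leaf) nodes: 2


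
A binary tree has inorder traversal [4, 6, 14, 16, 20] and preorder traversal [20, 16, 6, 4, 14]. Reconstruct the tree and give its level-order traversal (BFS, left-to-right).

Inorder:  [4, 6, 14, 16, 20]
Preorder: [20, 16, 6, 4, 14]
Algorithm: preorder visits root first, so consume preorder in order;
for each root, split the current inorder slice at that value into
left-subtree inorder and right-subtree inorder, then recurse.
Recursive splits:
  root=20; inorder splits into left=[4, 6, 14, 16], right=[]
  root=16; inorder splits into left=[4, 6, 14], right=[]
  root=6; inorder splits into left=[4], right=[14]
  root=4; inorder splits into left=[], right=[]
  root=14; inorder splits into left=[], right=[]
Reconstructed level-order: [20, 16, 6, 4, 14]


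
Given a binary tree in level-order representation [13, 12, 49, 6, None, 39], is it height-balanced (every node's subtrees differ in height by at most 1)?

Tree (level-order array): [13, 12, 49, 6, None, 39]
Definition: a tree is height-balanced if, at every node, |h(left) - h(right)| <= 1 (empty subtree has height -1).
Bottom-up per-node check:
  node 6: h_left=-1, h_right=-1, diff=0 [OK], height=0
  node 12: h_left=0, h_right=-1, diff=1 [OK], height=1
  node 39: h_left=-1, h_right=-1, diff=0 [OK], height=0
  node 49: h_left=0, h_right=-1, diff=1 [OK], height=1
  node 13: h_left=1, h_right=1, diff=0 [OK], height=2
All nodes satisfy the balance condition.
Result: Balanced


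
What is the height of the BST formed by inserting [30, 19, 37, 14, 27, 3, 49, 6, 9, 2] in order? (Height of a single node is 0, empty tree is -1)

Insertion order: [30, 19, 37, 14, 27, 3, 49, 6, 9, 2]
Tree (level-order array): [30, 19, 37, 14, 27, None, 49, 3, None, None, None, None, None, 2, 6, None, None, None, 9]
Compute height bottom-up (empty subtree = -1):
  height(2) = 1 + max(-1, -1) = 0
  height(9) = 1 + max(-1, -1) = 0
  height(6) = 1 + max(-1, 0) = 1
  height(3) = 1 + max(0, 1) = 2
  height(14) = 1 + max(2, -1) = 3
  height(27) = 1 + max(-1, -1) = 0
  height(19) = 1 + max(3, 0) = 4
  height(49) = 1 + max(-1, -1) = 0
  height(37) = 1 + max(-1, 0) = 1
  height(30) = 1 + max(4, 1) = 5
Height = 5


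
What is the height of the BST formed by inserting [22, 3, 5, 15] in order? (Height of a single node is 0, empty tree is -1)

Insertion order: [22, 3, 5, 15]
Tree (level-order array): [22, 3, None, None, 5, None, 15]
Compute height bottom-up (empty subtree = -1):
  height(15) = 1 + max(-1, -1) = 0
  height(5) = 1 + max(-1, 0) = 1
  height(3) = 1 + max(-1, 1) = 2
  height(22) = 1 + max(2, -1) = 3
Height = 3


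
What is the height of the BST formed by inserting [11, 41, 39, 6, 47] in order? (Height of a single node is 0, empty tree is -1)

Insertion order: [11, 41, 39, 6, 47]
Tree (level-order array): [11, 6, 41, None, None, 39, 47]
Compute height bottom-up (empty subtree = -1):
  height(6) = 1 + max(-1, -1) = 0
  height(39) = 1 + max(-1, -1) = 0
  height(47) = 1 + max(-1, -1) = 0
  height(41) = 1 + max(0, 0) = 1
  height(11) = 1 + max(0, 1) = 2
Height = 2


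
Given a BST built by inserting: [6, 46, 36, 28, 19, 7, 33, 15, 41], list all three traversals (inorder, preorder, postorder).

Tree insertion order: [6, 46, 36, 28, 19, 7, 33, 15, 41]
Tree (level-order array): [6, None, 46, 36, None, 28, 41, 19, 33, None, None, 7, None, None, None, None, 15]
Inorder (L, root, R): [6, 7, 15, 19, 28, 33, 36, 41, 46]
Preorder (root, L, R): [6, 46, 36, 28, 19, 7, 15, 33, 41]
Postorder (L, R, root): [15, 7, 19, 33, 28, 41, 36, 46, 6]


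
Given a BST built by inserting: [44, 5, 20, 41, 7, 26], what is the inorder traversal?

Tree insertion order: [44, 5, 20, 41, 7, 26]
Tree (level-order array): [44, 5, None, None, 20, 7, 41, None, None, 26]
Inorder traversal: [5, 7, 20, 26, 41, 44]


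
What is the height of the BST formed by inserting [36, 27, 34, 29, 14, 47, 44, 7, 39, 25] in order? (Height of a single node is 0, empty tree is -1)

Insertion order: [36, 27, 34, 29, 14, 47, 44, 7, 39, 25]
Tree (level-order array): [36, 27, 47, 14, 34, 44, None, 7, 25, 29, None, 39]
Compute height bottom-up (empty subtree = -1):
  height(7) = 1 + max(-1, -1) = 0
  height(25) = 1 + max(-1, -1) = 0
  height(14) = 1 + max(0, 0) = 1
  height(29) = 1 + max(-1, -1) = 0
  height(34) = 1 + max(0, -1) = 1
  height(27) = 1 + max(1, 1) = 2
  height(39) = 1 + max(-1, -1) = 0
  height(44) = 1 + max(0, -1) = 1
  height(47) = 1 + max(1, -1) = 2
  height(36) = 1 + max(2, 2) = 3
Height = 3


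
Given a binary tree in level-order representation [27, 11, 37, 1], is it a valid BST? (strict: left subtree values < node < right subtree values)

Level-order array: [27, 11, 37, 1]
Validate using subtree bounds (lo, hi): at each node, require lo < value < hi,
then recurse left with hi=value and right with lo=value.
Preorder trace (stopping at first violation):
  at node 27 with bounds (-inf, +inf): OK
  at node 11 with bounds (-inf, 27): OK
  at node 1 with bounds (-inf, 11): OK
  at node 37 with bounds (27, +inf): OK
No violation found at any node.
Result: Valid BST


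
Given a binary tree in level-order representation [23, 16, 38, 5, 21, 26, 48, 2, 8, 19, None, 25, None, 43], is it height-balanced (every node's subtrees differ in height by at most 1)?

Tree (level-order array): [23, 16, 38, 5, 21, 26, 48, 2, 8, 19, None, 25, None, 43]
Definition: a tree is height-balanced if, at every node, |h(left) - h(right)| <= 1 (empty subtree has height -1).
Bottom-up per-node check:
  node 2: h_left=-1, h_right=-1, diff=0 [OK], height=0
  node 8: h_left=-1, h_right=-1, diff=0 [OK], height=0
  node 5: h_left=0, h_right=0, diff=0 [OK], height=1
  node 19: h_left=-1, h_right=-1, diff=0 [OK], height=0
  node 21: h_left=0, h_right=-1, diff=1 [OK], height=1
  node 16: h_left=1, h_right=1, diff=0 [OK], height=2
  node 25: h_left=-1, h_right=-1, diff=0 [OK], height=0
  node 26: h_left=0, h_right=-1, diff=1 [OK], height=1
  node 43: h_left=-1, h_right=-1, diff=0 [OK], height=0
  node 48: h_left=0, h_right=-1, diff=1 [OK], height=1
  node 38: h_left=1, h_right=1, diff=0 [OK], height=2
  node 23: h_left=2, h_right=2, diff=0 [OK], height=3
All nodes satisfy the balance condition.
Result: Balanced


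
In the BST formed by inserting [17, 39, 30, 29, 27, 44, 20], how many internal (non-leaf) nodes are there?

Tree built from: [17, 39, 30, 29, 27, 44, 20]
Tree (level-order array): [17, None, 39, 30, 44, 29, None, None, None, 27, None, 20]
Rule: An internal node has at least one child.
Per-node child counts:
  node 17: 1 child(ren)
  node 39: 2 child(ren)
  node 30: 1 child(ren)
  node 29: 1 child(ren)
  node 27: 1 child(ren)
  node 20: 0 child(ren)
  node 44: 0 child(ren)
Matching nodes: [17, 39, 30, 29, 27]
Count of internal (non-leaf) nodes: 5
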